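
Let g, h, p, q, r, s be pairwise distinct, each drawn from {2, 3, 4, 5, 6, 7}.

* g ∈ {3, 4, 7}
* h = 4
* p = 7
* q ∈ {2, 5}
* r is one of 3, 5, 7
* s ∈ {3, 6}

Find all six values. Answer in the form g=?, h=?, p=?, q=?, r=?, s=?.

h's domain is down to {4}, so h = 4. Remove 4 from g.
p has just one choice, so p = 7. Remove 7 from g, r.
g has just one choice, so g = 3. Remove 3 from r, s.
r's domain is down to {5}, so r = 5. So q can't be 5.
s's domain is down to {6}, so s = 6.
q's domain is down to {2}, so q = 2.

g=3, h=4, p=7, q=2, r=5, s=6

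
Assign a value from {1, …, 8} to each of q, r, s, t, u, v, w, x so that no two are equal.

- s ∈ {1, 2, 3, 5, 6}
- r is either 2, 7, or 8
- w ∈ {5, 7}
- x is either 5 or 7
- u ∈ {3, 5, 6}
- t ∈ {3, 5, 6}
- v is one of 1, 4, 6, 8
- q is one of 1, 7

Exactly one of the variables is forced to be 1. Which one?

The 8 variables together cover exactly {1, 2, 3, 4, 5, 6, 7, 8} — 8 values for 8 variables — and 4 appears only in v's list, so v = 4.
Among the 7 still-open variables, 8 fits only r (and all 7 values in {1, 2, 3, 5, 6, 7, 8} must be used), so r = 8.
Among the 6 still-open variables, 2 fits only s (and all 6 values in {1, 2, 3, 5, 6, 7} must be used), so s = 2.
The 5 still-open variables draw from only 5 values {1, 3, 5, 6, 7}, so each is used; only q can be 1, hence q = 1.

q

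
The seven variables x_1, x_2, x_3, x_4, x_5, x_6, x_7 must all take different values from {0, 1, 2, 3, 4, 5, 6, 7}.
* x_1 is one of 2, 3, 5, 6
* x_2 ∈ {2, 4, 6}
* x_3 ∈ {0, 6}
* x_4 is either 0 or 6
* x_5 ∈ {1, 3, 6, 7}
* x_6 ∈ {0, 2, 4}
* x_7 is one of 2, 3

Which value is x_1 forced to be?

x_3 and x_4 share exactly the 2 values {0, 6}; by pigeonhole those values go to them, so strike 0, 6 from x_1, x_2, x_5, x_6.
The 2 variables x_2 and x_6 are confined to {2, 4}, which locks those values in; drop them from x_1, x_7.
That leaves x_7 = 3. Strike 3 from x_1, x_5.
So x_1 = 5.

5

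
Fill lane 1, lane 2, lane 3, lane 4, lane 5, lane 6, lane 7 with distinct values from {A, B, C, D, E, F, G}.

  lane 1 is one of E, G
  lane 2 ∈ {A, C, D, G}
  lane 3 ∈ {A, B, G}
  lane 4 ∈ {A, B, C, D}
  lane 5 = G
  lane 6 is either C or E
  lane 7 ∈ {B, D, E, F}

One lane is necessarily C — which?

lane 5 must be G (only option left). Remove G from lane 1, lane 2, lane 3.
lane 1's domain is down to {E}, so lane 1 = E. Remove E from lane 6, lane 7.
So C goes to lane 6.

lane 6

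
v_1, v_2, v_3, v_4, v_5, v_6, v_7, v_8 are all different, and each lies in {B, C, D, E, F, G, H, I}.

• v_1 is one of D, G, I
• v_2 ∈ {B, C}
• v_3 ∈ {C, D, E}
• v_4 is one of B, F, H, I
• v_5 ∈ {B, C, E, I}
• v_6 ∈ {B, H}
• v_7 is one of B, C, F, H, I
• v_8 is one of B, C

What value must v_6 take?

H

Among the 8 variables, G fits only v_1 (and all 8 values in {B, C, D, E, F, G, H, I} must be used), so v_1 = G.
Among the 7 still-open variables, D fits only v_3 (and all 7 values in {B, C, D, E, F, H, I} must be used), so v_3 = D.
The 6 still-open variables draw from only 6 values {B, C, E, F, H, I}, so each is used; only v_5 can be E, hence v_5 = E.
v_2 and v_8 between them cover only {B, C} — a naked pair. Remove those values from v_4, v_6, v_7.
So v_6 = H.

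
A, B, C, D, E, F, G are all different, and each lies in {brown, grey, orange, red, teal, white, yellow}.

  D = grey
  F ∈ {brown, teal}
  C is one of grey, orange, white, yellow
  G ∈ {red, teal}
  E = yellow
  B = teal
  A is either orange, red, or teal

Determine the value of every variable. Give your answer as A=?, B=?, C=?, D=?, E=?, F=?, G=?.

B's domain is down to {teal}, so B = teal. Remove teal from A, F, G.
D must be grey (only option left). Remove grey from C.
E must be yellow (only option left). Remove yellow from C.
F must be brown (only option left).
G has just one choice, so G = red. Strike red from A.
A must be orange (only option left). Eliminate orange elsewhere: C.
C has just one choice, so C = white.

A=orange, B=teal, C=white, D=grey, E=yellow, F=brown, G=red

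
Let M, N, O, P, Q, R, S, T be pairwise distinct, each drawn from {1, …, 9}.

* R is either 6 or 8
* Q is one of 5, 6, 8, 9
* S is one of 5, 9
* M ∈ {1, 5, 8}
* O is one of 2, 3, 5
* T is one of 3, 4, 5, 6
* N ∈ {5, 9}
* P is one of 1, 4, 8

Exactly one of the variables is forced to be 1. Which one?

M

The 8 variables draw from only 8 values {1, 2, 3, 4, 5, 6, 8, 9}, so each is used; only O can be 2, hence O = 2.
The 7 still-open variables draw from only 7 values {1, 3, 4, 5, 6, 8, 9}, so each is used; only T can be 3, hence T = 3.
The 6 still-open variables draw from only 6 values {1, 4, 5, 6, 8, 9}, so each is used; only P can be 4, hence P = 4.
The 5 still-open variables draw from only 5 values {1, 5, 6, 8, 9}, so each is used; only M can be 1, hence M = 1.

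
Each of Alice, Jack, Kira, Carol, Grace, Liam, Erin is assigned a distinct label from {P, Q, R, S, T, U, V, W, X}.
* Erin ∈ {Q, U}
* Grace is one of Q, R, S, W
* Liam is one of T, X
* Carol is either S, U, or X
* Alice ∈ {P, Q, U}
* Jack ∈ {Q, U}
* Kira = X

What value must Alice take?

P

Kira must be X (only option left). So Carol, Liam can't be X.
Liam's domain is down to {T}, so Liam = T.
Jack and Erin between them cover only {Q, U} — a naked pair. Remove those values from Alice, Carol, Grace.
So Alice = P.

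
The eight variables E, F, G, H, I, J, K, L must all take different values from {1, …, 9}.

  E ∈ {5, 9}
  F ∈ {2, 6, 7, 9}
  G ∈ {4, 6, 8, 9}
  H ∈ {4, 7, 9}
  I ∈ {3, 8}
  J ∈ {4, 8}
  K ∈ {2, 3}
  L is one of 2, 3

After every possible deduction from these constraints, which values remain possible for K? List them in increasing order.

The 8 variables draw from only 8 values {2, 3, 4, 5, 6, 7, 8, 9}, so each is used; only E can be 5, hence E = 5.
The 2 variables K and L are confined to {2, 3}, which locks those values in; drop them from F, I.
That leaves I = 8. Eliminate 8 elsewhere: G, J.
That leaves J = 4. So G, H can't be 4.
No further eliminations apply; K can still be any of 2, 3.

2, 3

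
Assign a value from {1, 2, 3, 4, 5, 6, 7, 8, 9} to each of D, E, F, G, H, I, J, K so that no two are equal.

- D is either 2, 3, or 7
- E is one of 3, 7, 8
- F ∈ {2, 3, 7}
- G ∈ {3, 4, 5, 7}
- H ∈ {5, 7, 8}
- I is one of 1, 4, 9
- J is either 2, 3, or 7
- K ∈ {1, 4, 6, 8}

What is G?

4

D, F, J share exactly the 3 values {2, 3, 7}; by pigeonhole those values go to them, so strike 2, 3, 7 from E, G, H.
E must be 8 (only option left). Remove 8 from H, K.
H has just one choice, so H = 5. Eliminate 5 elsewhere: G.
So G = 4.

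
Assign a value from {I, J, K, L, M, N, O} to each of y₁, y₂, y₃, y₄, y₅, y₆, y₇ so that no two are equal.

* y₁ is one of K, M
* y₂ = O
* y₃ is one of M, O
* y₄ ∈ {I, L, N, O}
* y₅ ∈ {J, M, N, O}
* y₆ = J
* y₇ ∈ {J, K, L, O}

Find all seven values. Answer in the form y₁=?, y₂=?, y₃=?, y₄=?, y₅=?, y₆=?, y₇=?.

y₂'s domain is down to {O}, so y₂ = O. Eliminate O elsewhere: y₃, y₄, y₅, y₇.
That leaves y₃ = M. So y₁, y₅ can't be M.
y₆'s domain is down to {J}, so y₆ = J. Eliminate J elsewhere: y₅, y₇.
y₁ has just one choice, so y₁ = K. Strike K from y₇.
That leaves y₅ = N. Strike N from y₄.
y₇ has just one choice, so y₇ = L. So y₄ can't be L.
y₄ must be I (only option left).

y₁=K, y₂=O, y₃=M, y₄=I, y₅=N, y₆=J, y₇=L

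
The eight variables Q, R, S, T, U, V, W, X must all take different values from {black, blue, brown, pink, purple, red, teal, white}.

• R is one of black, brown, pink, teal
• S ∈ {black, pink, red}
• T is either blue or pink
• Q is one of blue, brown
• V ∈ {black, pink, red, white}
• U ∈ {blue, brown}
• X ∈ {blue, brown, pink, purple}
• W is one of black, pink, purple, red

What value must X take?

Among the 8 variables, teal fits only R (and all 8 values in {black, blue, brown, pink, purple, red, teal, white} must be used), so R = teal.
The 7 still-open variables together cover exactly {black, blue, brown, pink, purple, red, white} — 7 values for 7 variables — and white appears only in V's list, so V = white.
Q and U share exactly the 2 values {blue, brown}; by pigeonhole those values go to them, so strike blue, brown from T, X.
That leaves T = pink. So S, W, X can't be pink.
So X = purple.

purple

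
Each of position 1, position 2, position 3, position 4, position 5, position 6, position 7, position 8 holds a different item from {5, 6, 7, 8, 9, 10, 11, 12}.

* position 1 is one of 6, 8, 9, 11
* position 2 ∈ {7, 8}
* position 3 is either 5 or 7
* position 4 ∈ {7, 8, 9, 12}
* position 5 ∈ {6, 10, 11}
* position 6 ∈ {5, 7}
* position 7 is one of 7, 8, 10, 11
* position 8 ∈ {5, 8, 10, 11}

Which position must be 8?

Among the 8 variables, 12 fits only position 4 (and all 8 values in {5, 6, 7, 8, 9, 10, 11, 12} must be used), so position 4 = 12.
Among the 7 still-open variables, 9 fits only position 1 (and all 7 values in {5, 6, 7, 8, 9, 10, 11} must be used), so position 1 = 9.
Among the 6 still-open variables, 6 fits only position 5 (and all 6 values in {5, 6, 7, 8, 10, 11} must be used), so position 5 = 6.
The 2 variables position 3 and position 6 are confined to {5, 7}, which locks those values in; drop them from position 2, position 7, position 8.
So 8 goes to position 2.

position 2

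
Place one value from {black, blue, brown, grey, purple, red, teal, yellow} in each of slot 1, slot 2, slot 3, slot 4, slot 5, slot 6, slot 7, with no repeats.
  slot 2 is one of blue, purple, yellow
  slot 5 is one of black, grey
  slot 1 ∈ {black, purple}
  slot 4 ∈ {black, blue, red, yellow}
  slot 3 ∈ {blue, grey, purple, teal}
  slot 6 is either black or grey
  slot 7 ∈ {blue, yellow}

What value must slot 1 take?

The 7 variables draw from only 7 values {black, blue, grey, purple, red, teal, yellow}, so each is used; only slot 4 can be red, hence slot 4 = red.
The 6 still-open variables draw from only 6 values {black, blue, grey, purple, teal, yellow}, so each is used; only slot 3 can be teal, hence slot 3 = teal.
The 2 variables slot 5 and slot 6 are confined to {black, grey}, which locks those values in; drop them from slot 1.
So slot 1 = purple.

purple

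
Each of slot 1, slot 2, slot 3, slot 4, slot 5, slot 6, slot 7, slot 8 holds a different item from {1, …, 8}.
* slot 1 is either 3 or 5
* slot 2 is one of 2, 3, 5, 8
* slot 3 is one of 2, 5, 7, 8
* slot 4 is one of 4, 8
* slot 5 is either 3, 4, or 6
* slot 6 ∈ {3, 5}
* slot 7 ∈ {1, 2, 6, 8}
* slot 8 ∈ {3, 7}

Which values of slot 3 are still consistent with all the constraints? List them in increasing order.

Among the 8 variables, 1 fits only slot 7 (and all 8 values in {1, 2, 3, 4, 5, 6, 7, 8} must be used), so slot 7 = 1.
The 7 still-open variables draw from only 7 values {2, 3, 4, 5, 6, 7, 8}, so each is used; only slot 5 can be 6, hence slot 5 = 6.
The 6 still-open variables draw from only 6 values {2, 3, 4, 5, 7, 8}, so each is used; only slot 4 can be 4, hence slot 4 = 4.
slot 1 and slot 6 share exactly the 2 values {3, 5}; by pigeonhole those values go to them, so strike 3, 5 from slot 2, slot 3, slot 8.
slot 8's domain is down to {7}, so slot 8 = 7. Strike 7 from slot 3.
No further eliminations apply; slot 3 can still be any of 2, 8.

2, 8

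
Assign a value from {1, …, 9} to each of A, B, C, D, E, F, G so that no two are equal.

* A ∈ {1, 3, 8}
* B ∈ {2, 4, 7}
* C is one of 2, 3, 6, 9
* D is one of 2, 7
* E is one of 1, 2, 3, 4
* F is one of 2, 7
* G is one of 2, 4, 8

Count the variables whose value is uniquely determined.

2

D and F share exactly the 2 values {2, 7}; by pigeonhole those values go to them, so strike 2, 7 from B, C, E, G.
That leaves B = 4. Strike 4 from E, G.
That leaves G = 8. Remove 8 from A.
A and E between them cover only {1, 3} — a naked pair. Remove those values from C.
Determined: B=4, G=8. The other variables each still have more than one consistent value. That makes 2.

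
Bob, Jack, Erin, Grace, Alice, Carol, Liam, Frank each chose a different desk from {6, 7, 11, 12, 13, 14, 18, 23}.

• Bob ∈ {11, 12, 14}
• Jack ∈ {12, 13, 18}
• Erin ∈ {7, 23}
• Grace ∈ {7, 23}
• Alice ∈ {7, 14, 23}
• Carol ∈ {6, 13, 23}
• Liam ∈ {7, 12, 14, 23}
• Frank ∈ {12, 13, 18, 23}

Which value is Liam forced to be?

12

The 8 variables draw from only 8 values {6, 7, 11, 12, 13, 14, 18, 23}, so each is used; only Carol can be 6, hence Carol = 6.
The 7 still-open variables draw from only 7 values {7, 11, 12, 13, 14, 18, 23}, so each is used; only Bob can be 11, hence Bob = 11.
The 2 variables Erin and Grace are confined to {7, 23}, which locks those values in; drop them from Alice, Liam, Frank.
Alice has just one choice, so Alice = 14. Strike 14 from Liam.
So Liam = 12.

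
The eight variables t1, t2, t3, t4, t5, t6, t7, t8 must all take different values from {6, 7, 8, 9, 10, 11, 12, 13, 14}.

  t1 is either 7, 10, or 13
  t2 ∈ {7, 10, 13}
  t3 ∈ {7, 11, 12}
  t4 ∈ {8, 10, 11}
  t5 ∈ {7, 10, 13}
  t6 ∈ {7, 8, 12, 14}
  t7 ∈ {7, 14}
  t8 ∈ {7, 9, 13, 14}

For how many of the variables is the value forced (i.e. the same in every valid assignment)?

2

The 8 variables draw from only 8 values {7, 8, 9, 10, 11, 12, 13, 14}, so each is used; only t8 can be 9, hence t8 = 9.
t1, t2, t5 share exactly the 3 values {7, 10, 13}; by pigeonhole those values go to them, so strike 7, 10, 13 from t3, t4, t6, t7.
That leaves t7 = 14. Strike 14 from t6.
Determined: t7=14, t8=9. The other variables each still have more than one consistent value. That makes 2.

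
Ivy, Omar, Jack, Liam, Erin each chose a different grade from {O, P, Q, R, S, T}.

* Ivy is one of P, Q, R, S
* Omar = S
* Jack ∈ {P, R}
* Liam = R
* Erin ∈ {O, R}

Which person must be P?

Omar has just one choice, so Omar = S. Remove S from Ivy.
Liam has just one choice, so Liam = R. Remove R from Ivy, Jack, Erin.
So P goes to Jack.

Jack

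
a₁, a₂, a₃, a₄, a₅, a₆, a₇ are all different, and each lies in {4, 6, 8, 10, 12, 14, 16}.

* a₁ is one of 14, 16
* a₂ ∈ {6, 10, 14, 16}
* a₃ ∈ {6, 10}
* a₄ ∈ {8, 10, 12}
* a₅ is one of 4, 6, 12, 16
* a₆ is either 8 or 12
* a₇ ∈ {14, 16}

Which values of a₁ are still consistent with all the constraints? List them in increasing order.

14, 16

The 7 variables together cover exactly {4, 6, 8, 10, 12, 14, 16} — 7 values for 7 variables — and 4 appears only in a₅'s list, so a₅ = 4.
a₁ and a₇ share exactly the 2 values {14, 16}; by pigeonhole those values go to them, so strike 14, 16 from a₂.
The 2 variables a₂ and a₃ are confined to {6, 10}, which locks those values in; drop them from a₄.
No further eliminations apply; a₁ can still be any of 14, 16.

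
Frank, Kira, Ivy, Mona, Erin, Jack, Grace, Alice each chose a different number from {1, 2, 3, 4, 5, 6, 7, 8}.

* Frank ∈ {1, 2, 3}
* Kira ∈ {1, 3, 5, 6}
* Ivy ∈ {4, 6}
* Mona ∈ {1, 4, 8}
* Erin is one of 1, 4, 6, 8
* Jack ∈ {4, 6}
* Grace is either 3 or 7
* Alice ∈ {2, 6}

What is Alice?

Among the 8 variables, 5 fits only Kira (and all 8 values in {1, 2, 3, 4, 5, 6, 7, 8} must be used), so Kira = 5.
Among the 7 still-open variables, 7 fits only Grace (and all 7 values in {1, 2, 3, 4, 6, 7, 8} must be used), so Grace = 7.
The 6 still-open variables draw from only 6 values {1, 2, 3, 4, 6, 8}, so each is used; only Frank can be 3, hence Frank = 3.
The 5 still-open variables draw from only 5 values {1, 2, 4, 6, 8}, so each is used; only Alice can be 2, hence Alice = 2.

2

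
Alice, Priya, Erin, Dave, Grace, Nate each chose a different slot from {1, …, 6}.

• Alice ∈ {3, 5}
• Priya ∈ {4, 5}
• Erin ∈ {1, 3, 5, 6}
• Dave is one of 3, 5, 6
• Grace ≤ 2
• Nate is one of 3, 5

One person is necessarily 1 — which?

The 6 variables together cover exactly {1, 2, 3, 4, 5, 6} — 6 values for 6 variables — and 2 appears only in Grace's list, so Grace = 2.
The 5 still-open variables draw from only 5 values {1, 3, 4, 5, 6}, so each is used; only Erin can be 1, hence Erin = 1.

Erin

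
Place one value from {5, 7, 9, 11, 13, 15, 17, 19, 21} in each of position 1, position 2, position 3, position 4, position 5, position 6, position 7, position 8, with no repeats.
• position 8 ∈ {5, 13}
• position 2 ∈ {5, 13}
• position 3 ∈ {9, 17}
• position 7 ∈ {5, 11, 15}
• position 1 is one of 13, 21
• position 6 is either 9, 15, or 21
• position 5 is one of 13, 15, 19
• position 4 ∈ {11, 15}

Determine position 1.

The 8 variables draw from only 8 values {5, 9, 11, 13, 15, 17, 19, 21}, so each is used; only position 3 can be 17, hence position 3 = 17.
Among the 7 still-open variables, 9 fits only position 6 (and all 7 values in {5, 9, 11, 13, 15, 19, 21} must be used), so position 6 = 9.
The 6 still-open variables draw from only 6 values {5, 11, 13, 15, 19, 21}, so each is used; only position 5 can be 19, hence position 5 = 19.
Among the 5 still-open variables, 21 fits only position 1 (and all 5 values in {5, 11, 13, 15, 21} must be used), so position 1 = 21.

21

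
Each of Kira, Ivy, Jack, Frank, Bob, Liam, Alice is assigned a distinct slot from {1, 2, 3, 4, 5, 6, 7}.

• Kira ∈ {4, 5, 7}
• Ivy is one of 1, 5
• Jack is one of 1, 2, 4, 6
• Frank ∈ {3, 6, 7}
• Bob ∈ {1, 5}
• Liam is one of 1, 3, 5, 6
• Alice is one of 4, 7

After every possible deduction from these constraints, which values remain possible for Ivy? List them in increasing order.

1, 5

The 7 variables together cover exactly {1, 2, 3, 4, 5, 6, 7} — 7 values for 7 variables — and 2 appears only in Jack's list, so Jack = 2.
Ivy and Bob share exactly the 2 values {1, 5}; by pigeonhole those values go to them, so strike 1, 5 from Kira, Liam.
Kira and Alice share exactly the 2 values {4, 7}; by pigeonhole those values go to them, so strike 4, 7 from Frank.
No further eliminations apply; Ivy can still be any of 1, 5.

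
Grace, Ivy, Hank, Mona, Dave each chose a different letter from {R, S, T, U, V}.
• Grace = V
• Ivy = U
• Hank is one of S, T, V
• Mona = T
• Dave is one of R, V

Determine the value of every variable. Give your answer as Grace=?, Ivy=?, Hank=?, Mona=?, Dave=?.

Grace's domain is down to {V}, so Grace = V. Remove V from Hank, Dave.
That leaves Ivy = U.
Mona must be T (only option left). So Hank can't be T.
Dave's domain is down to {R}, so Dave = R.
Hank has just one choice, so Hank = S.

Grace=V, Ivy=U, Hank=S, Mona=T, Dave=R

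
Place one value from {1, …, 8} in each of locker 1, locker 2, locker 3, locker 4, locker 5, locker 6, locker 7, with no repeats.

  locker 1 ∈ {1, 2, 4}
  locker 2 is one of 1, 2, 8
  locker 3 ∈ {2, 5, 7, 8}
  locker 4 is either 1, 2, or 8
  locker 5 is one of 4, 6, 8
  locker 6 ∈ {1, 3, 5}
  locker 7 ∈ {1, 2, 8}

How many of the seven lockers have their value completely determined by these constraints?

The 3 variables locker 2, locker 4, locker 7 are confined to {1, 2, 8}, which locks those values in; drop them from locker 1, locker 3, locker 5, locker 6.
locker 1's domain is down to {4}, so locker 1 = 4. Eliminate 4 elsewhere: locker 5.
locker 5's domain is down to {6}, so locker 5 = 6.
Determined: locker 1=4, locker 5=6. The other lockers each still have more than one consistent value. That makes 2.

2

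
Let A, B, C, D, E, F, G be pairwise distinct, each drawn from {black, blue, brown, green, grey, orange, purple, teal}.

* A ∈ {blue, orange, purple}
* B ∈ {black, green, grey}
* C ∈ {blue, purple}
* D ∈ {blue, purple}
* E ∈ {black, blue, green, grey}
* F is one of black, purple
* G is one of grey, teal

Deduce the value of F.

black

The 7 variables together cover exactly {black, blue, green, grey, orange, purple, teal} — 7 values for 7 variables — and orange appears only in A's list, so A = orange.
The 6 still-open variables draw from only 6 values {black, blue, green, grey, purple, teal}, so each is used; only G can be teal, hence G = teal.
C and D share exactly the 2 values {blue, purple}; by pigeonhole those values go to them, so strike blue, purple from E, F.
So F = black.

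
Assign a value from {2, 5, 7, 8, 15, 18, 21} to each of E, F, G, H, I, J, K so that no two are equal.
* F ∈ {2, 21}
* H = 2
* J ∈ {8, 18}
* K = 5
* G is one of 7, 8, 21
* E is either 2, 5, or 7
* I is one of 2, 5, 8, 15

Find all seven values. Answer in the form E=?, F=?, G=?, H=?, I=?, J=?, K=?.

H has just one choice, so H = 2. So E, F, I can't be 2.
K has just one choice, so K = 5. Strike 5 from E, I.
E has just one choice, so E = 7. Eliminate 7 elsewhere: G.
That leaves F = 21. Eliminate 21 elsewhere: G.
G must be 8 (only option left). Eliminate 8 elsewhere: I, J.
I must be 15 (only option left).
J has just one choice, so J = 18.

E=7, F=21, G=8, H=2, I=15, J=18, K=5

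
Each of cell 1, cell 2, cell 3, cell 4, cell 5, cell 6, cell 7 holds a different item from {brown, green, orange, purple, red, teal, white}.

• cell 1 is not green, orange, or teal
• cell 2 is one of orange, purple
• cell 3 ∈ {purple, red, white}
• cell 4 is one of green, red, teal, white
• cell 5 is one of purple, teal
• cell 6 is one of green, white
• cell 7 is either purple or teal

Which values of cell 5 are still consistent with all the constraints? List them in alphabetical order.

purple, teal

The 7 variables together cover exactly {brown, green, orange, purple, red, teal, white} — 7 values for 7 variables — and brown appears only in cell 1's list, so cell 1 = brown.
Among the 6 still-open variables, orange fits only cell 2 (and all 6 values in {green, orange, purple, red, teal, white} must be used), so cell 2 = orange.
The 2 variables cell 5 and cell 7 are confined to {purple, teal}, which locks those values in; drop them from cell 3, cell 4.
No further eliminations apply; cell 5 can still be any of purple, teal.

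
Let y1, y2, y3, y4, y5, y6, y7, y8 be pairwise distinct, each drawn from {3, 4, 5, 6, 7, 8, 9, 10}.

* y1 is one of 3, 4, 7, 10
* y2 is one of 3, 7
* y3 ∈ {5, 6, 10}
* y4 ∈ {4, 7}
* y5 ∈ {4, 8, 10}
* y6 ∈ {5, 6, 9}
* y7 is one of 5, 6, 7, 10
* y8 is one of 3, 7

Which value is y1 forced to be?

10

The 8 variables together cover exactly {3, 4, 5, 6, 7, 8, 9, 10} — 8 values for 8 variables — and 8 appears only in y5's list, so y5 = 8.
Among the 7 still-open variables, 9 fits only y6 (and all 7 values in {3, 4, 5, 6, 7, 9, 10} must be used), so y6 = 9.
y2 and y8 between them cover only {3, 7} — a naked pair. Remove those values from y1, y4, y7.
y4's domain is down to {4}, so y4 = 4. So y1 can't be 4.
So y1 = 10.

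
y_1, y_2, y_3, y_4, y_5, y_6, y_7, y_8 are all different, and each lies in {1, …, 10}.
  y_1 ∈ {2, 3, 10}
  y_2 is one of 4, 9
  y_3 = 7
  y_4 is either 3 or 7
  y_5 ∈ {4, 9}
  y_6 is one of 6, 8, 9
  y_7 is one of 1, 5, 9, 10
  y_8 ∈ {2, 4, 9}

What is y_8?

2

y_3's domain is down to {7}, so y_3 = 7. Remove 7 from y_4.
y_4's domain is down to {3}, so y_4 = 3. Strike 3 from y_1.
The 2 variables y_2 and y_5 are confined to {4, 9}, which locks those values in; drop them from y_6, y_7, y_8.
So y_8 = 2.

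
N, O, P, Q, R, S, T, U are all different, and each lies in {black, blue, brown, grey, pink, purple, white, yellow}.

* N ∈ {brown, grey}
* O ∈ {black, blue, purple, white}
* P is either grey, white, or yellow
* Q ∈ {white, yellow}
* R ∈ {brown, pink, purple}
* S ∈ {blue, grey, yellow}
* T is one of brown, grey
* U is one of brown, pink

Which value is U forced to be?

The 8 variables together cover exactly {black, blue, brown, grey, pink, purple, white, yellow} — 8 values for 8 variables — and black appears only in O's list, so O = black.
The 7 still-open variables draw from only 7 values {blue, brown, grey, pink, purple, white, yellow}, so each is used; only S can be blue, hence S = blue.
The 6 still-open variables draw from only 6 values {brown, grey, pink, purple, white, yellow}, so each is used; only R can be purple, hence R = purple.
The 5 still-open variables together cover exactly {brown, grey, pink, white, yellow} — 5 values for 5 variables — and pink appears only in U's list, so U = pink.

pink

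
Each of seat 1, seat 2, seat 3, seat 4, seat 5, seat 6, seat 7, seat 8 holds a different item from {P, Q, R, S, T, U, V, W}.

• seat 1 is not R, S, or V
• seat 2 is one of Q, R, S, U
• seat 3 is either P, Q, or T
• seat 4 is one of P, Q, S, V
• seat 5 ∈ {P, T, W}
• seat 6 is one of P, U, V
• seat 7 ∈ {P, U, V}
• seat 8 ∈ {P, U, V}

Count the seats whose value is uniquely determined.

2

The 8 variables draw from only 8 values {P, Q, R, S, T, U, V, W}, so each is used; only seat 2 can be R, hence seat 2 = R.
Among the 7 still-open variables, S fits only seat 4 (and all 7 values in {P, Q, S, T, U, V, W} must be used), so seat 4 = S.
seat 6, seat 7, seat 8 share exactly the 3 values {P, U, V}; by pigeonhole those values go to them, so strike P, U, V from seat 1, seat 3, seat 5.
Determined: seat 2=R, seat 4=S. The other seats each still have more than one consistent value. That makes 2.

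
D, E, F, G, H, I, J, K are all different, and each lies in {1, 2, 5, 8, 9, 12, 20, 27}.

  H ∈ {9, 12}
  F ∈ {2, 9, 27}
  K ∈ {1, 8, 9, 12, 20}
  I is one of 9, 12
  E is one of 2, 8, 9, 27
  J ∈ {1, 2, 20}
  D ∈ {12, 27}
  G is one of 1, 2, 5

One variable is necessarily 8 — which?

The 8 variables draw from only 8 values {1, 2, 5, 8, 9, 12, 20, 27}, so each is used; only G can be 5, hence G = 5.
H and I between them cover only {9, 12} — a naked pair. Remove those values from D, E, F, K.
D's domain is down to {27}, so D = 27. Eliminate 27 elsewhere: E, F.
F must be 2 (only option left). Remove 2 from E, J.
So 8 goes to E.

E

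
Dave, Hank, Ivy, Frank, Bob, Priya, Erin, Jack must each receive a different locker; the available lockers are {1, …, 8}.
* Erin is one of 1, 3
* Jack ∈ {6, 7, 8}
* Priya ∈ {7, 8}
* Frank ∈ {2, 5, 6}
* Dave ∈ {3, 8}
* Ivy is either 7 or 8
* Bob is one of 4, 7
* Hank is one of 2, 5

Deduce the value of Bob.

4

The 8 variables together cover exactly {1, 2, 3, 4, 5, 6, 7, 8} — 8 values for 8 variables — and 1 appears only in Erin's list, so Erin = 1.
The 7 still-open variables together cover exactly {2, 3, 4, 5, 6, 7, 8} — 7 values for 7 variables — and 3 appears only in Dave's list, so Dave = 3.
The 6 still-open variables together cover exactly {2, 4, 5, 6, 7, 8} — 6 values for 6 variables — and 4 appears only in Bob's list, so Bob = 4.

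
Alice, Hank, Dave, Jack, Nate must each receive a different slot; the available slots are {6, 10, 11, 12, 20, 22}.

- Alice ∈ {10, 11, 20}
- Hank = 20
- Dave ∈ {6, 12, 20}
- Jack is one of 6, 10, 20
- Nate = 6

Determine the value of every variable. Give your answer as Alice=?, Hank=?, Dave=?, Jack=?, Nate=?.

Alice=11, Hank=20, Dave=12, Jack=10, Nate=6

Hank must be 20 (only option left). Strike 20 from Alice, Dave, Jack.
Nate's domain is down to {6}, so Nate = 6. So Dave, Jack can't be 6.
Dave must be 12 (only option left).
Jack must be 10 (only option left). Remove 10 from Alice.
Alice must be 11 (only option left).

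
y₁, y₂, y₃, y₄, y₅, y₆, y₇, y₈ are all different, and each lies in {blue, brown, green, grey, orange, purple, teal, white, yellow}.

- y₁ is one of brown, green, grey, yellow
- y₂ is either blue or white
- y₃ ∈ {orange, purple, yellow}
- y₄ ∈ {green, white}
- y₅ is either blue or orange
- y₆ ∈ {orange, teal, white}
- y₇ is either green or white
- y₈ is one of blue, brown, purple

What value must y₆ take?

teal

y₄ and y₇ between them cover only {green, white} — a naked pair. Remove those values from y₁, y₂, y₆.
y₂ must be blue (only option left). Strike blue from y₅, y₈.
That leaves y₅ = orange. Strike orange from y₃, y₆.
So y₆ = teal.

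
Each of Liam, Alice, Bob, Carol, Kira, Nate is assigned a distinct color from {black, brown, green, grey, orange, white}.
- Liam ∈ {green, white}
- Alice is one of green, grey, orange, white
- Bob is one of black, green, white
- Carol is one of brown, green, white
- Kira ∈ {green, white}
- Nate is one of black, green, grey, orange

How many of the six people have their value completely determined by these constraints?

The 6 variables together cover exactly {black, brown, green, grey, orange, white} — 6 values for 6 variables — and brown appears only in Carol's list, so Carol = brown.
The 2 variables Liam and Kira are confined to {green, white}, which locks those values in; drop them from Alice, Bob, Nate.
That leaves Bob = black. Strike black from Nate.
Determined: Bob=black, Carol=brown. The other people each still have more than one consistent value. That makes 2.

2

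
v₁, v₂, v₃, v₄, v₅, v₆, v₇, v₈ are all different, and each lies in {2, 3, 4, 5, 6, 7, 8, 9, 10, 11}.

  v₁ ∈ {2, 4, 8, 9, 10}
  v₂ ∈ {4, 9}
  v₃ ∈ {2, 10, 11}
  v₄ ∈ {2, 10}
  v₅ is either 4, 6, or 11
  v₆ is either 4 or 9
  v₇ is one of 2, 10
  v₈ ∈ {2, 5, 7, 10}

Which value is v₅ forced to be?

v₂ and v₆ share exactly the 2 values {4, 9}; by pigeonhole those values go to them, so strike 4, 9 from v₁, v₅.
v₄ and v₇ share exactly the 2 values {2, 10}; by pigeonhole those values go to them, so strike 2, 10 from v₁, v₃, v₈.
v₁'s domain is down to {8}, so v₁ = 8.
v₃ has just one choice, so v₃ = 11. Eliminate 11 elsewhere: v₅.
So v₅ = 6.

6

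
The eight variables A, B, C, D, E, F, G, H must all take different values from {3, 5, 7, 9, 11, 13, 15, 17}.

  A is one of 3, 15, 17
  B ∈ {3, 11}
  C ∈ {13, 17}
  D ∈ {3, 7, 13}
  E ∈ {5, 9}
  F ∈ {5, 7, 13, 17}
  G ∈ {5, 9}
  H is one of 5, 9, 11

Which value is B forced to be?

3

The 8 variables draw from only 8 values {3, 5, 7, 9, 11, 13, 15, 17}, so each is used; only A can be 15, hence A = 15.
E and G between them cover only {5, 9} — a naked pair. Remove those values from F, H.
H's domain is down to {11}, so H = 11. Remove 11 from B.
So B = 3.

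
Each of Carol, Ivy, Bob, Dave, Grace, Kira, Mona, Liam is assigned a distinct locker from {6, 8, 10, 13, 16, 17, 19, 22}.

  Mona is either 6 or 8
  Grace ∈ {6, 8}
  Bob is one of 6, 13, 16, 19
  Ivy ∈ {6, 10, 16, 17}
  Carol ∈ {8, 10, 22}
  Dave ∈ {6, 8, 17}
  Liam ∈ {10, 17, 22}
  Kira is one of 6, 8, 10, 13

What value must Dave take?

17

The 8 variables together cover exactly {6, 8, 10, 13, 16, 17, 19, 22} — 8 values for 8 variables — and 19 appears only in Bob's list, so Bob = 19.
Among the 7 still-open variables, 13 fits only Kira (and all 7 values in {6, 8, 10, 13, 16, 17, 22} must be used), so Kira = 13.
Among the 6 still-open variables, 16 fits only Ivy (and all 6 values in {6, 8, 10, 16, 17, 22} must be used), so Ivy = 16.
The 2 variables Grace and Mona are confined to {6, 8}, which locks those values in; drop them from Carol, Dave.
So Dave = 17.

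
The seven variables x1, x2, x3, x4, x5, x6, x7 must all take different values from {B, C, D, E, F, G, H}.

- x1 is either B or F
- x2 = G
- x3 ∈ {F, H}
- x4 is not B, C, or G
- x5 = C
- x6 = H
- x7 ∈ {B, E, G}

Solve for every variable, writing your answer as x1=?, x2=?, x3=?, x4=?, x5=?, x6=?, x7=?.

x2 must be G (only option left). So x7 can't be G.
x5's domain is down to {C}, so x5 = C.
x6 must be H (only option left). Strike H from x3, x4.
That leaves x3 = F. Remove F from x1, x4.
That leaves x1 = B. So x7 can't be B.
x7 has just one choice, so x7 = E. Eliminate E elsewhere: x4.
That leaves x4 = D.

x1=B, x2=G, x3=F, x4=D, x5=C, x6=H, x7=E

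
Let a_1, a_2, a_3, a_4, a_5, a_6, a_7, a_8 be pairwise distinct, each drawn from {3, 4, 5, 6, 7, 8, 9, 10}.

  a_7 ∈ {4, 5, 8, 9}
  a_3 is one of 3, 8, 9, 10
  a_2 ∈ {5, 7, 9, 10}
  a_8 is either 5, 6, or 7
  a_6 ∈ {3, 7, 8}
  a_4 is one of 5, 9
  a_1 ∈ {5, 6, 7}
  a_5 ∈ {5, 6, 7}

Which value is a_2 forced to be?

The 8 variables draw from only 8 values {3, 4, 5, 6, 7, 8, 9, 10}, so each is used; only a_7 can be 4, hence a_7 = 4.
The 3 variables a_1, a_5, a_8 are confined to {5, 6, 7}, which locks those values in; drop them from a_2, a_4, a_6.
a_4 has just one choice, so a_4 = 9. Eliminate 9 elsewhere: a_2, a_3.
So a_2 = 10.

10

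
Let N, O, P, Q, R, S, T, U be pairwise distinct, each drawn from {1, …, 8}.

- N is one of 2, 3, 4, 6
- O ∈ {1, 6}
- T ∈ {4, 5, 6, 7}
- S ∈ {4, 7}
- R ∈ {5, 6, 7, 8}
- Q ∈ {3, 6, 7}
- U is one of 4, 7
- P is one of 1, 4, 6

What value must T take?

The 8 variables draw from only 8 values {1, 2, 3, 4, 5, 6, 7, 8}, so each is used; only N can be 2, hence N = 2.
The 7 still-open variables draw from only 7 values {1, 3, 4, 5, 6, 7, 8}, so each is used; only Q can be 3, hence Q = 3.
The 6 still-open variables draw from only 6 values {1, 4, 5, 6, 7, 8}, so each is used; only R can be 8, hence R = 8.
Among the 5 still-open variables, 5 fits only T (and all 5 values in {1, 4, 5, 6, 7} must be used), so T = 5.

5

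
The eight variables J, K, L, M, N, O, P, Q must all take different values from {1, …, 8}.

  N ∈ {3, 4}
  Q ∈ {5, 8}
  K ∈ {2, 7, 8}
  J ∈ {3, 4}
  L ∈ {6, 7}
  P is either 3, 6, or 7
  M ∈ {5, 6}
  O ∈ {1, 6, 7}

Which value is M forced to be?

5

The 8 variables draw from only 8 values {1, 2, 3, 4, 5, 6, 7, 8}, so each is used; only O can be 1, hence O = 1.
The 7 still-open variables together cover exactly {2, 3, 4, 5, 6, 7, 8} — 7 values for 7 variables — and 2 appears only in K's list, so K = 2.
The 6 still-open variables together cover exactly {3, 4, 5, 6, 7, 8} — 6 values for 6 variables — and 8 appears only in Q's list, so Q = 8.
The 5 still-open variables draw from only 5 values {3, 4, 5, 6, 7}, so each is used; only M can be 5, hence M = 5.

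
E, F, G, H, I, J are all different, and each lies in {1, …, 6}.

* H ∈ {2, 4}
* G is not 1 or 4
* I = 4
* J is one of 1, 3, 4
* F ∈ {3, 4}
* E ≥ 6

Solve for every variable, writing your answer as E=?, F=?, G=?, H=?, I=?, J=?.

E=6, F=3, G=5, H=2, I=4, J=1

E has just one choice, so E = 6. Strike 6 from G.
I has just one choice, so I = 4. Strike 4 from F, H, J.
F has just one choice, so F = 3. Remove 3 from G, J.
H's domain is down to {2}, so H = 2. Strike 2 from G.
J's domain is down to {1}, so J = 1.
That leaves G = 5.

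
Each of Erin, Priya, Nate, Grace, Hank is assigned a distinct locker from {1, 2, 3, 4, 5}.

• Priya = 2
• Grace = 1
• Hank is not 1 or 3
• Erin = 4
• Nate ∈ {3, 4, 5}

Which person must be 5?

Hank

Erin has just one choice, so Erin = 4. So Nate, Hank can't be 4.
Priya has just one choice, so Priya = 2. Eliminate 2 elsewhere: Hank.
So 5 goes to Hank.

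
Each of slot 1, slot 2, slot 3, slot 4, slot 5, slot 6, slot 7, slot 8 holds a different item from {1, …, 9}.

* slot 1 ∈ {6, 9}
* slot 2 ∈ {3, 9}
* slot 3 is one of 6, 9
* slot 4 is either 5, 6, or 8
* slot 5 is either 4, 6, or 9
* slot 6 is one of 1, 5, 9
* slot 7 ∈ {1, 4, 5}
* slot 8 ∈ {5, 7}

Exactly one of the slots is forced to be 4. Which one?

slot 5

The 8 variables together cover exactly {1, 3, 4, 5, 6, 7, 8, 9} — 8 values for 8 variables — and 3 appears only in slot 2's list, so slot 2 = 3.
The 7 still-open variables draw from only 7 values {1, 4, 5, 6, 7, 8, 9}, so each is used; only slot 8 can be 7, hence slot 8 = 7.
Among the 6 still-open variables, 8 fits only slot 4 (and all 6 values in {1, 4, 5, 6, 8, 9} must be used), so slot 4 = 8.
slot 1 and slot 3 between them cover only {6, 9} — a naked pair. Remove those values from slot 5, slot 6.
So 4 goes to slot 5.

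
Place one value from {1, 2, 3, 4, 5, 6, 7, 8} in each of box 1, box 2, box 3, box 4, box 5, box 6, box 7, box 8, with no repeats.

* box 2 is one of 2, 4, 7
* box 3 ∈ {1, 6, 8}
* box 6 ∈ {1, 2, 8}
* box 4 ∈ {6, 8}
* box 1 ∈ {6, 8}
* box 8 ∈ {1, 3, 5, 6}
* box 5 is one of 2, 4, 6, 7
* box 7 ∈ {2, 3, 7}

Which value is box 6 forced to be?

2

The 8 variables together cover exactly {1, 2, 3, 4, 5, 6, 7, 8} — 8 values for 8 variables — and 5 appears only in box 8's list, so box 8 = 5.
Among the 7 still-open variables, 3 fits only box 7 (and all 7 values in {1, 2, 3, 4, 6, 7, 8} must be used), so box 7 = 3.
The 2 variables box 1 and box 4 are confined to {6, 8}, which locks those values in; drop them from box 3, box 5, box 6.
That leaves box 3 = 1. Strike 1 from box 6.
So box 6 = 2.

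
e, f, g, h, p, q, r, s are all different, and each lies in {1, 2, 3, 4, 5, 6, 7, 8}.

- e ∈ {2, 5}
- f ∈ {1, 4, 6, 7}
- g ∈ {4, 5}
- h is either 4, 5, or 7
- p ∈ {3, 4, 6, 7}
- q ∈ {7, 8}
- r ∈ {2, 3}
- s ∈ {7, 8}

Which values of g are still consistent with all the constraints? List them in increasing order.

Among the 8 variables, 1 fits only f (and all 8 values in {1, 2, 3, 4, 5, 6, 7, 8} must be used), so f = 1.
The 7 still-open variables together cover exactly {2, 3, 4, 5, 6, 7, 8} — 7 values for 7 variables — and 6 appears only in p's list, so p = 6.
Among the 6 still-open variables, 3 fits only r (and all 6 values in {2, 3, 4, 5, 7, 8} must be used), so r = 3.
The 5 still-open variables together cover exactly {2, 4, 5, 7, 8} — 5 values for 5 variables — and 2 appears only in e's list, so e = 2.
The 2 variables q and s are confined to {7, 8}, which locks those values in; drop them from h.
No further eliminations apply; g can still be any of 4, 5.

4, 5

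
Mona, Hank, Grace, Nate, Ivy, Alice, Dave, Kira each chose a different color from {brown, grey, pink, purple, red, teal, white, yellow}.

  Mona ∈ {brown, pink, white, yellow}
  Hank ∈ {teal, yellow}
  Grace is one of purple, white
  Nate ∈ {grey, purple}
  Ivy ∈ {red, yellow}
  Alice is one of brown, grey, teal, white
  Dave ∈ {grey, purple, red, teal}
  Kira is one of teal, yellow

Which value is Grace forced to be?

The 8 variables together cover exactly {brown, grey, pink, purple, red, teal, white, yellow} — 8 values for 8 variables — and pink appears only in Mona's list, so Mona = pink.
The 7 still-open variables draw from only 7 values {brown, grey, purple, red, teal, white, yellow}, so each is used; only Alice can be brown, hence Alice = brown.
Among the 6 still-open variables, white fits only Grace (and all 6 values in {grey, purple, red, teal, white, yellow} must be used), so Grace = white.

white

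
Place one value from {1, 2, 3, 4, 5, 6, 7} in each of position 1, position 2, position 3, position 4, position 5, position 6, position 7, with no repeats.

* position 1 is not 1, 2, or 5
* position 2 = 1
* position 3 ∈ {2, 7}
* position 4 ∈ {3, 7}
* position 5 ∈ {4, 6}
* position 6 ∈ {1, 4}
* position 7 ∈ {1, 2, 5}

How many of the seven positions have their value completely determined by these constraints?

position 2 must be 1 (only option left). So position 6, position 7 can't be 1.
position 6's domain is down to {4}, so position 6 = 4. Eliminate 4 elsewhere: position 1, position 5.
That leaves position 5 = 6. Strike 6 from position 1.
The 4 still-open variables draw from only 4 values {2, 3, 5, 7}, so each is used; only position 7 can be 5, hence position 7 = 5.
Among the 3 still-open variables, 2 fits only position 3 (and all 3 values in {2, 3, 7} must be used), so position 3 = 2.
Determined: position 2=1, position 3=2, position 5=6, position 6=4, position 7=5. The other positions each still have more than one consistent value. That makes 5.

5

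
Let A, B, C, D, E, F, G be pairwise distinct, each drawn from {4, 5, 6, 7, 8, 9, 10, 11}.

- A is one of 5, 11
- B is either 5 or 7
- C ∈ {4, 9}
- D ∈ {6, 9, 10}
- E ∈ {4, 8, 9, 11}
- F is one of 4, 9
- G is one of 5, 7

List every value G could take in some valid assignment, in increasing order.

5, 7

B and G between them cover only {5, 7} — a naked pair. Remove those values from A.
A's domain is down to {11}, so A = 11. Remove 11 from E.
C and F between them cover only {4, 9} — a naked pair. Remove those values from D, E.
E's domain is down to {8}, so E = 8.
No further eliminations apply; G can still be any of 5, 7.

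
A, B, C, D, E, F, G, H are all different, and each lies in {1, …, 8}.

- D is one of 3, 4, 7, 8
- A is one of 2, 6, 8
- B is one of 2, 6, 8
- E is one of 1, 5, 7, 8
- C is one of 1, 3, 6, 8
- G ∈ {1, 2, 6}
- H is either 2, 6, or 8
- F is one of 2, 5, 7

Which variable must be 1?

Among the 8 variables, 4 fits only D (and all 8 values in {1, 2, 3, 4, 5, 6, 7, 8} must be used), so D = 4.
The 7 still-open variables draw from only 7 values {1, 2, 3, 5, 6, 7, 8}, so each is used; only C can be 3, hence C = 3.
A, B, H share exactly the 3 values {2, 6, 8}; by pigeonhole those values go to them, so strike 2, 6, 8 from E, F, G.
So 1 goes to G.

G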